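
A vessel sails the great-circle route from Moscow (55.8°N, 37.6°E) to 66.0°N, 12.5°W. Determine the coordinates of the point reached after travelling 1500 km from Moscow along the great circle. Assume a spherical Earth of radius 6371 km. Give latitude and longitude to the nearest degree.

Convert each endpoint to a unit vector on the sphere (x = cos φ cos λ, y = cos φ sin λ, z = sin φ).
The central angle between the endpoints is δ = arccos(p₁·p₂) ≈ 0.446 rad (25.5°). The total great-circle distance is δ·R ≈ 0.446 × 6371 ≈ 2841 km, so the target fraction is f = 1500/2841 ≈ 0.528.
Interpolate at f ≈ 0.528 with slerp weights a = sin((1−f)δ)/sin δ ≈ 0.484, b = sin(fδ)/sin δ ≈ 0.541.
p = a·p₁ + b·p₂ ≈ (0.431, 0.119, 0.895); φ = arcsin(p_z) ≈ 63.48°, λ = atan2(p_y, p_x) ≈ 15.39°.

≈ 63°N, 15°E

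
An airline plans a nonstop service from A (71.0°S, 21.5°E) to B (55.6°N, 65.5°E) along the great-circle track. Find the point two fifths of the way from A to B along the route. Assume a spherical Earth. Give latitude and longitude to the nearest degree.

Convert each endpoint to a unit vector on the sphere (x = cos φ cos λ, y = cos φ sin λ, z = sin φ).
The central angle between the endpoints is δ = arccos(p₁·p₂) ≈ 2.276 rad (130.4°).
Interpolate at f = 2/5 with slerp weights a = sin((1−f)δ)/sin δ ≈ 1.285, b = sin(fδ)/sin δ ≈ 1.037.
p = a·p₁ + b·p₂ ≈ (0.632, 0.686, -0.360); φ = arcsin(p_z) ≈ -21.09°, λ = atan2(p_y, p_x) ≈ 47.35°.

≈ (21°S, 47°E)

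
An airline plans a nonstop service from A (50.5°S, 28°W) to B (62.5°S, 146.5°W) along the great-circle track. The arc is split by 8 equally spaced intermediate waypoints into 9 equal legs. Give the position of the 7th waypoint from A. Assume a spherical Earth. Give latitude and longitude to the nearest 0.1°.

≈ (70.2°S, 120.9°W)

The haversine formula gives a central angle δ ≈ 0.995 rad (57.0°) between the endpoints.
Interpolate at f = 7/9 with slerp weights a = sin((1−f)δ)/sin δ ≈ 0.261, b = sin(fδ)/sin δ ≈ 0.833.
p = a·p₁ + b·p₂ ≈ (-0.174, -0.290, -0.941); φ = arcsin(p_z) ≈ -70.21°, λ = atan2(p_y, p_x) ≈ -120.92°.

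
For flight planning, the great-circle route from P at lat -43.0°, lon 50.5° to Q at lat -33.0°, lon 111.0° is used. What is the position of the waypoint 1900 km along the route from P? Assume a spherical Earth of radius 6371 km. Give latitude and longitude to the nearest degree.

≈ lat -43°, lon 74°

Convert each endpoint to a unit vector on the sphere (x = cos φ cos λ, y = cos φ sin λ, z = sin φ).
The central angle between the endpoints is δ = arccos(p₁·p₂) ≈ 0.832 rad (47.7°). The total great-circle distance is δ·R ≈ 0.832 × 6371 ≈ 5300 km, so the target fraction is f = 1900/5300 ≈ 0.358.
Interpolate at f ≈ 0.358 with slerp weights a = sin((1−f)δ)/sin δ ≈ 0.688, b = sin(fδ)/sin δ ≈ 0.397.
p = a·p₁ + b·p₂ ≈ (0.201, 0.700, -0.686); φ = arcsin(p_z) ≈ -43.30°, λ = atan2(p_y, p_x) ≈ 73.99°.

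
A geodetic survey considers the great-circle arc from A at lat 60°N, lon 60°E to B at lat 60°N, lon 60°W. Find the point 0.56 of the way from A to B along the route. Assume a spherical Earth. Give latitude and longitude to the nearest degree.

≈ lat 74°N, lon 11°W

The haversine formula gives a central angle δ ≈ 0.896 rad (51.3°) between the endpoints.
Interpolate at f = 0.56 with slerp weights a = sin((1−f)δ)/sin δ ≈ 0.492, b = sin(fδ)/sin δ ≈ 0.616.
p = a·p₁ + b·p₂ ≈ (0.277, -0.054, 0.959); φ = arcsin(p_z) ≈ 73.61°, λ = atan2(p_y, p_x) ≈ -10.98°.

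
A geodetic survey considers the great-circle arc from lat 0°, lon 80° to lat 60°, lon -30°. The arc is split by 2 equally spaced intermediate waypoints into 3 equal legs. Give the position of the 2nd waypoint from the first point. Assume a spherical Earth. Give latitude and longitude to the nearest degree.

≈ lat 54°, lon 32°

Write both endpoints as unit vectors p₁, p₂ with components (cos φ cos λ, cos φ sin λ, sin φ).
The central angle between the endpoints is δ = arccos(p₁·p₂) ≈ 1.743 rad (99.8°).
Interpolate at f = 2/3 with slerp weights a = sin((1−f)δ)/sin δ ≈ 0.557, b = sin(fδ)/sin δ ≈ 0.931.
p = a·p₁ + b·p₂ ≈ (0.500, 0.316, 0.806); φ = arcsin(p_z) ≈ 53.75°, λ = atan2(p_y, p_x) ≈ 32.27°.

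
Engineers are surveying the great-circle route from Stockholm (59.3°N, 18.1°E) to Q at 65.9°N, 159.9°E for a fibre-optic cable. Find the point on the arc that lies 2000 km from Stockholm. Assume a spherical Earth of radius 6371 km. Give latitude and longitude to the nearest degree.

Write both endpoints as unit vectors p₁, p₂ with components (cos φ cos λ, cos φ sin λ, sin φ).
The central angle between the endpoints is δ = arccos(p₁·p₂) ≈ 0.901 rad (51.6°). The total great-circle distance is δ·R ≈ 0.901 × 6371 ≈ 5738 km, so the target fraction is f = 2000/5738 ≈ 0.349.
Interpolate at f ≈ 0.349 with slerp weights a = sin((1−f)δ)/sin δ ≈ 0.706, b = sin(fδ)/sin δ ≈ 0.394.
p = a·p₁ + b·p₂ ≈ (0.192, 0.167, 0.967); φ = arcsin(p_z) ≈ 75.26°, λ = atan2(p_y, p_x) ≈ 41.11°.

≈ 75°N, 41°E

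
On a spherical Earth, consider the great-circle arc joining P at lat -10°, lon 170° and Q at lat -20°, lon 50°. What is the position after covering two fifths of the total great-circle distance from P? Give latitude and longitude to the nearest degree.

Convert each endpoint to a unit vector on the sphere (x = cos φ cos λ, y = cos φ sin λ, z = sin φ).
The central angle between the endpoints is δ = arccos(p₁·p₂) ≈ 1.986 rad (113.8°).
Interpolate at f = 2/5 with slerp weights a = sin((1−f)δ)/sin δ ≈ 1.015, b = sin(fδ)/sin δ ≈ 0.780.
p = a·p₁ + b·p₂ ≈ (-0.514, 0.735, -0.443); φ = arcsin(p_z) ≈ -26.29°, λ = atan2(p_y, p_x) ≈ 124.95°.

≈ lat -26°, lon 125°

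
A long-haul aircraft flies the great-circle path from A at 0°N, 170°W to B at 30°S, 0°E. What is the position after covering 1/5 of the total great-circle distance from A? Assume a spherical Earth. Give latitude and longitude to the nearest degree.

Convert each endpoint to a unit vector on the sphere (x = cos φ cos λ, y = cos φ sin λ, z = sin φ).
The central angle between the endpoints is δ = arccos(p₁·p₂) ≈ 2.592 rad (148.5°).
Interpolate at f = 1/5 with slerp weights a = sin((1−f)δ)/sin δ ≈ 1.678, b = sin(fδ)/sin δ ≈ 0.949.
p = a·p₁ + b·p₂ ≈ (-0.831, -0.291, -0.475); φ = arcsin(p_z) ≈ -28.33°, λ = atan2(p_y, p_x) ≈ -160.67°.

≈ 28°S, 161°W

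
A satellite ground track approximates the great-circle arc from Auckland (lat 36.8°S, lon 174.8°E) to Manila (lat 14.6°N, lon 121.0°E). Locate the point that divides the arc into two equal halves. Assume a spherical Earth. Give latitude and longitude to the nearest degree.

Convert each endpoint to a unit vector on the sphere (x = cos φ cos λ, y = cos φ sin λ, z = sin φ).
The central angle between the endpoints is δ = arccos(p₁·p₂) ≈ 1.259 rad (72.1°).
Interpolate at f = 1/2 with slerp weights a = sin((1−f)δ)/sin δ ≈ 0.619, b = sin(fδ)/sin δ ≈ 0.619.
p = a·p₁ + b·p₂ ≈ (-0.802, 0.558, -0.215); φ = arcsin(p_z) ≈ -12.39°, λ = atan2(p_y, p_x) ≈ 145.16°.

≈ lat 12°S, lon 145°E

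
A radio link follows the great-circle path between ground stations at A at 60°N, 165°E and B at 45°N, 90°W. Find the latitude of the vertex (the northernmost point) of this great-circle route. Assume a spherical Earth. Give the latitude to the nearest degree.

≈ 66°N

The great circle lies in the plane with unit normal n̂ = (p₁ × p₂)/|p₁ × p₂|.
Here n̂_z ≈ +0.400; the vertex latitude is φ_max = arccos|n̂_z| ≈ 66.4°.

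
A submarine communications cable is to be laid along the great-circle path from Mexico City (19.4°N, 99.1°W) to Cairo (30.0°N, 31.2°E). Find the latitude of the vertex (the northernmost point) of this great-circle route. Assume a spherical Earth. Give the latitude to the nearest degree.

The great circle lies in the plane with unit normal n̂ = (p₁ × p₂)/|p₁ × p₂|.
Here n̂_z ≈ +0.668; the vertex latitude is φ_max = arccos|n̂_z| ≈ 48.1°.
Check via Clairaut: cos φ_max = |cos φ₁| · sin C = cos(19.4°)·sin(45.1°) ≈ 0.668, again giving ≈ 48.1°.

≈ 48°N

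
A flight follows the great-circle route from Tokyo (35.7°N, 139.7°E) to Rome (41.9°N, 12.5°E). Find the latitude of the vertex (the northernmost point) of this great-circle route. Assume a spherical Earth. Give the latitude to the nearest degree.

≈ 61°N

The great circle lies in the plane with unit normal n̂ = (p₁ × p₂)/|p₁ × p₂|.
Here n̂_z ≈ -0.482; the vertex latitude is φ_max = arccos|n̂_z| ≈ 61.2°.
Check via Clairaut: cos φ_max = |cos φ₁| · sin C = cos(35.7°)·sin(36.4°) ≈ 0.482, again giving ≈ 61.2°.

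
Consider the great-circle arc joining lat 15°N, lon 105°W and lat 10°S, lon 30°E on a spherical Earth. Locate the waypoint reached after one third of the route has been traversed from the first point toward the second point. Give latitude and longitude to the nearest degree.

Convert each endpoint to a unit vector on the sphere (x = cos φ cos λ, y = cos φ sin λ, z = sin φ).
The central angle between the endpoints is δ = arccos(p₁·p₂) ≈ 2.371 rad (135.9°).
Interpolate at f = 1/3 with slerp weights a = sin((1−f)δ)/sin δ ≈ 1.436, b = sin(fδ)/sin δ ≈ 1.020.
p = a·p₁ + b·p₂ ≈ (0.511, -0.837, 0.194); φ = arcsin(p_z) ≈ 11.21°, λ = atan2(p_y, p_x) ≈ -58.59°.

≈ lat 11°N, lon 59°W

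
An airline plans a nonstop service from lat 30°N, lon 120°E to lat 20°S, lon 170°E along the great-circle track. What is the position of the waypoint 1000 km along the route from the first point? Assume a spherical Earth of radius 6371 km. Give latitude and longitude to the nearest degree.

≈ lat 24°N, lon 128°E

Convert each endpoint to a unit vector on the sphere (x = cos φ cos λ, y = cos φ sin λ, z = sin φ).
The central angle between the endpoints is δ = arccos(p₁·p₂) ≈ 1.211 rad (69.4°). The total great-circle distance is δ·R ≈ 1.211 × 6371 ≈ 7715 km, so the target fraction is f = 1000/7715 ≈ 0.130.
Interpolate at f ≈ 0.130 with slerp weights a = sin((1−f)δ)/sin δ ≈ 0.929, b = sin(fδ)/sin δ ≈ 0.167.
p = a·p₁ + b·p₂ ≈ (-0.557, 0.724, 0.407); φ = arcsin(p_z) ≈ 24.04°, λ = atan2(p_y, p_x) ≈ 127.56°.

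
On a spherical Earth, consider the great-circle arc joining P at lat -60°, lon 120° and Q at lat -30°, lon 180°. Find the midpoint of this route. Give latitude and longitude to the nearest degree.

≈ lat -49°, lon 159°

The haversine formula gives a central angle δ ≈ 0.864 rad (49.5°) between the endpoints.
Interpolate at f = 1/2 with slerp weights a = sin((1−f)δ)/sin δ ≈ 0.551, b = sin(fδ)/sin δ ≈ 0.551.
p = a·p₁ + b·p₂ ≈ (-0.614, 0.238, -0.752); φ = arcsin(p_z) ≈ -48.77°, λ = atan2(p_y, p_x) ≈ 158.79°.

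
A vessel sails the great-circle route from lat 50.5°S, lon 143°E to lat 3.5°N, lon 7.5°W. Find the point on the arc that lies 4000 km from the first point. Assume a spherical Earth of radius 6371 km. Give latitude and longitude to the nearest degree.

The haversine formula gives a central angle δ ≈ 2.214 rad (126.8°) between the endpoints. The total great-circle distance is δ·R ≈ 2.214 × 6371 ≈ 14105 km, so the target fraction is f = 4000/14105 ≈ 0.284.
Interpolate at f ≈ 0.284 with slerp weights a = sin((1−f)δ)/sin δ ≈ 1.249, b = sin(fδ)/sin δ ≈ 0.734.
p = a·p₁ + b·p₂ ≈ (0.092, 0.383, -0.919); φ = arcsin(p_z) ≈ -66.83°, λ = atan2(p_y, p_x) ≈ 76.53°.

≈ lat 67°S, lon 77°E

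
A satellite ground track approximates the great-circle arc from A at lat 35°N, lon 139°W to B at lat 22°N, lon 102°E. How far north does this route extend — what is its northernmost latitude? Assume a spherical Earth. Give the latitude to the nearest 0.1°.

The great circle lies in the plane with unit normal n̂ = (p₁ × p₂)/|p₁ × p₂|.
Here n̂_z ≈ -0.672; the vertex latitude is φ_max = arccos|n̂_z| ≈ 47.8°.
Check via Clairaut: cos φ_max = |cos φ₁| · sin C = cos(35.0°)·sin(55.1°) ≈ 0.672, again giving ≈ 47.8°.

≈ 47.8°N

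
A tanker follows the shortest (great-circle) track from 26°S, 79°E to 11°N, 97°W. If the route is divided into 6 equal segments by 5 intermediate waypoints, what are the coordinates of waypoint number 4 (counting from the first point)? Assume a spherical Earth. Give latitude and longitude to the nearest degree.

Write both endpoints as unit vectors p₁, p₂ with components (cos φ cos λ, cos φ sin λ, sin φ).
The central angle between the endpoints is δ = arccos(p₁·p₂) ≈ 2.872 rad (164.5°).
Interpolate at f = 4/6 with slerp weights a = sin((1−f)δ)/sin δ ≈ 3.065, b = sin(fδ)/sin δ ≈ 3.530.
p = a·p₁ + b·p₂ ≈ (0.103, -0.735, -0.670); φ = arcsin(p_z) ≈ -42.08°, λ = atan2(p_y, p_x) ≈ -81.99°.

≈ 42°S, 82°W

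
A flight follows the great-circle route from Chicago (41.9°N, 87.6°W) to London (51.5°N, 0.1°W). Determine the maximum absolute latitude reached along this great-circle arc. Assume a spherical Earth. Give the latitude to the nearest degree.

≈ 57°N

The great circle lies in the plane with unit normal n̂ = (p₁ × p₂)/|p₁ × p₂|.
Here n̂_z ≈ +0.551; the vertex latitude is φ_max = arccos|n̂_z| ≈ 56.6°.
Check via Clairaut: cos φ_max = |cos φ₁| · sin C = cos(41.9°)·sin(47.8°) ≈ 0.551, again giving ≈ 56.6°.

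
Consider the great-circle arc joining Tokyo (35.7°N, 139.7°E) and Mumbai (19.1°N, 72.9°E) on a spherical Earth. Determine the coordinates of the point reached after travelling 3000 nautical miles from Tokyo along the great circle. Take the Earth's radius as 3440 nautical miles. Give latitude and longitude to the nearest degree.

Write both endpoints as unit vectors p₁, p₂ with components (cos φ cos λ, cos φ sin λ, sin φ).
The central angle between the endpoints is δ = arccos(p₁·p₂) ≈ 1.055 rad (60.4°). The total great-circle distance is δ·R ≈ 1.055 × 3440 ≈ 3629 nmi, so the target fraction is f = 3000/3629 ≈ 0.827.
Interpolate at f ≈ 0.827 with slerp weights a = sin((1−f)δ)/sin δ ≈ 0.209, b = sin(fδ)/sin δ ≈ 0.880.
p = a·p₁ + b·p₂ ≈ (0.115, 0.905, 0.410); φ = arcsin(p_z) ≈ 24.21°, λ = atan2(p_y, p_x) ≈ 82.75°.

≈ 24°N, 83°E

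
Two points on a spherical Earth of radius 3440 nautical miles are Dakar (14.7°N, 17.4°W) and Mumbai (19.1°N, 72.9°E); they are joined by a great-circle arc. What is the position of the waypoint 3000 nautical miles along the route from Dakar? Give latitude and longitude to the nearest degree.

≈ 24°N, 35°E

Convert each endpoint to a unit vector on the sphere (x = cos φ cos λ, y = cos φ sin λ, z = sin φ).
The central angle between the endpoints is δ = arccos(p₁·p₂) ≈ 1.492 rad (85.5°). The total great-circle distance is δ·R ≈ 1.492 × 3440 ≈ 5134 nmi, so the target fraction is f = 3000/5134 ≈ 0.584.
Interpolate at f ≈ 0.584 with slerp weights a = sin((1−f)δ)/sin δ ≈ 0.583, b = sin(fδ)/sin δ ≈ 0.768.
p = a·p₁ + b·p₂ ≈ (0.752, 0.525, 0.399); φ = arcsin(p_z) ≈ 23.53°, λ = atan2(p_y, p_x) ≈ 34.93°.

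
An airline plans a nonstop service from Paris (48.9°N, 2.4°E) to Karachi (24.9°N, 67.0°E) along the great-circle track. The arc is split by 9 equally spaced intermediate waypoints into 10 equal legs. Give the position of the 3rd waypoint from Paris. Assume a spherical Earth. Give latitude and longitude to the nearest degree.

Convert each endpoint to a unit vector on the sphere (x = cos φ cos λ, y = cos φ sin λ, z = sin φ).
The central angle between the endpoints is δ = arccos(p₁·p₂) ≈ 0.961 rad (55.0°).
Interpolate at f = 3/10 with slerp weights a = sin((1−f)δ)/sin δ ≈ 0.760, b = sin(fδ)/sin δ ≈ 0.347.
p = a·p₁ + b·p₂ ≈ (0.622, 0.310, 0.719); φ = arcsin(p_z) ≈ 45.95°, λ = atan2(p_y, p_x) ≈ 26.52°.

≈ 46°N, 27°E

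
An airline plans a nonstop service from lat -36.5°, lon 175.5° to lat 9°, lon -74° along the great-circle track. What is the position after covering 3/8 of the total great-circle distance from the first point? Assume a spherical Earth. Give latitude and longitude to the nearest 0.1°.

≈ lat -29.3°, lon -134.8°

Write both endpoints as unit vectors p₁, p₂ with components (cos φ cos λ, cos φ sin λ, sin φ).
The central angle between the endpoints is δ = arccos(p₁·p₂) ≈ 1.951 rad (111.8°).
Interpolate at f = 3/8 with slerp weights a = sin((1−f)δ)/sin δ ≈ 1.011, b = sin(fδ)/sin δ ≈ 0.719.
p = a·p₁ + b·p₂ ≈ (-0.614, -0.619, -0.489); φ = arcsin(p_z) ≈ -29.27°, λ = atan2(p_y, p_x) ≈ -134.77°.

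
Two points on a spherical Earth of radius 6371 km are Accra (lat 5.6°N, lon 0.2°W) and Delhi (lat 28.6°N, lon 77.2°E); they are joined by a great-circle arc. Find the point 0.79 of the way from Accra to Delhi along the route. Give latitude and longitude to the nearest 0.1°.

≈ lat 27.1°N, lon 59.1°E

The haversine formula gives a central angle δ ≈ 1.331 rad (76.3°) between the endpoints.
Interpolate at f = 0.79 with slerp weights a = sin((1−f)δ)/sin δ ≈ 0.284, b = sin(fδ)/sin δ ≈ 0.894.
p = a·p₁ + b·p₂ ≈ (0.457, 0.764, 0.456); φ = arcsin(p_z) ≈ 27.10°, λ = atan2(p_y, p_x) ≈ 59.15°.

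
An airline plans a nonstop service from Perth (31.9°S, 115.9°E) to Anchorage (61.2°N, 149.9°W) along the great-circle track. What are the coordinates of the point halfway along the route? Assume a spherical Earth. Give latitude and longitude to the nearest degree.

≈ 20°N, 146°E

Write both endpoints as unit vectors p₁, p₂ with components (cos φ cos λ, cos φ sin λ, sin φ).
The central angle between the endpoints is δ = arccos(p₁·p₂) ≈ 2.086 rad (119.5°).
Interpolate at f = 1/2 with slerp weights a = sin((1−f)δ)/sin δ ≈ 0.993, b = sin(fδ)/sin δ ≈ 0.993.
p = a·p₁ + b·p₂ ≈ (-0.782, 0.518, 0.345); φ = arcsin(p_z) ≈ 20.21°, λ = atan2(p_y, p_x) ≈ 146.46°.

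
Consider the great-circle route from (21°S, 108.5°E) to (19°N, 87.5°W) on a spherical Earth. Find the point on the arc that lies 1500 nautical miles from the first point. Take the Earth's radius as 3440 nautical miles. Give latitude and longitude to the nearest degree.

The haversine formula gives a central angle δ ≈ 2.877 rad (164.8°) between the endpoints. The total great-circle distance is δ·R ≈ 2.877 × 3440 ≈ 9897 nmi, so the target fraction is f = 1500/9897 ≈ 0.152.
Interpolate at f ≈ 0.152 with slerp weights a = sin((1−f)δ)/sin δ ≈ 2.465, b = sin(fδ)/sin δ ≈ 1.615.
p = a·p₁ + b·p₂ ≈ (-0.664, 0.657, -0.358); φ = arcsin(p_z) ≈ -20.96°, λ = atan2(p_y, p_x) ≈ 135.29°.

≈ (21°S, 135°E)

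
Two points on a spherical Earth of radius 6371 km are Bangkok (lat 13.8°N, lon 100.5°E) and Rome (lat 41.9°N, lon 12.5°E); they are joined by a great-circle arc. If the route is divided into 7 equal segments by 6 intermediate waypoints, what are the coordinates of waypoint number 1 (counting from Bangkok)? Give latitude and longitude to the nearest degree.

≈ lat 21°N, lon 91°E

The haversine formula gives a central angle δ ≈ 1.385 rad (79.4°) between the endpoints.
Interpolate at f = 1/7 with slerp weights a = sin((1−f)δ)/sin δ ≈ 0.944, b = sin(fδ)/sin δ ≈ 0.200.
p = a·p₁ + b·p₂ ≈ (-0.022, 0.933, 0.359); φ = arcsin(p_z) ≈ 21.02°, λ = atan2(p_y, p_x) ≈ 91.33°.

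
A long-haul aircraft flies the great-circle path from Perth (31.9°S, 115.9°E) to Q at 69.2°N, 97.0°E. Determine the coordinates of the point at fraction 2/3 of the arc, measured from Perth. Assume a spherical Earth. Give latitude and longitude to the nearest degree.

≈ 36°N, 108°E

From cos δ = sin φ₁ sin φ₂ + cos φ₁ cos φ₂ cos Δλ, the central angle is δ ≈ 1.781 rad (102.1°).
Interpolate at f = 2/3 with slerp weights a = sin((1−f)δ)/sin δ ≈ 0.572, b = sin(fδ)/sin δ ≈ 0.948.
p = a·p₁ + b·p₂ ≈ (-0.253, 0.771, 0.584); φ = arcsin(p_z) ≈ 35.75°, λ = atan2(p_y, p_x) ≈ 108.18°.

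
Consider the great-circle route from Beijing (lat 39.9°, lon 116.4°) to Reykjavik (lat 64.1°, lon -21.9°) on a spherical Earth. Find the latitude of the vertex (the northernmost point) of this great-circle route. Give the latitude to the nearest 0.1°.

The great circle lies in the plane with unit normal n̂ = (p₁ × p₂)/|p₁ × p₂|.
Here n̂_z ≈ -0.236; the vertex latitude is φ_max = arccos|n̂_z| ≈ 76.4°.
Check via Clairaut: cos φ_max = |cos φ₁| · sin C = cos(39.9°)·sin(17.9°) ≈ 0.236, again giving ≈ 76.4°.

≈ 76.4°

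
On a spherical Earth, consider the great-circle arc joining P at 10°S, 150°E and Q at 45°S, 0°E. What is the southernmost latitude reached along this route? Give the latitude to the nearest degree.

≈ 67°S

The great circle lies in the plane with unit normal n̂ = (p₁ × p₂)/|p₁ × p₂|.
Here n̂_z ≈ -0.397; the vertex latitude is φ_max = arccos|n̂_z| ≈ 66.6°.
Check via Clairaut: cos φ_max = |cos φ₁| · sin C = cos(10.0°)·sin(156.2°) ≈ 0.397, again giving ≈ 66.6°.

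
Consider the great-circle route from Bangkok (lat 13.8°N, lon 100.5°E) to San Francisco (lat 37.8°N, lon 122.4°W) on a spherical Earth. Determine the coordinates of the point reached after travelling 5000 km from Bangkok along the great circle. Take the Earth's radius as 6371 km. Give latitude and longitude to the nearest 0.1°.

Write both endpoints as unit vectors p₁, p₂ with components (cos φ cos λ, cos φ sin λ, sin φ).
The central angle between the endpoints is δ = arccos(p₁·p₂) ≈ 2.000 rad (114.6°). The total great-circle distance is δ·R ≈ 2.000 × 6371 ≈ 12740 km, so the target fraction is f = 5000/12740 ≈ 0.392.
Interpolate at f ≈ 0.392 with slerp weights a = sin((1−f)δ)/sin δ ≈ 1.031, b = sin(fδ)/sin δ ≈ 0.777.
p = a·p₁ + b·p₂ ≈ (-0.511, 0.466, 0.722); φ = arcsin(p_z) ≈ 46.23°, λ = atan2(p_y, p_x) ≈ 137.67°.

≈ lat 46.2°N, lon 137.7°E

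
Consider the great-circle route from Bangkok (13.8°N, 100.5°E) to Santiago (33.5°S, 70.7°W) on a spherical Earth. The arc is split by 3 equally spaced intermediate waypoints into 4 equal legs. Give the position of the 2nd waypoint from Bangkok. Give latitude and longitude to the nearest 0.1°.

Convert each endpoint to a unit vector on the sphere (x = cos φ cos λ, y = cos φ sin λ, z = sin φ).
The central angle between the endpoints is δ = arccos(p₁·p₂) ≈ 2.771 rad (158.7°).
Interpolate at f = 2/4 with slerp weights a = sin((1−f)δ)/sin δ ≈ 2.710, b = sin(fδ)/sin δ ≈ 2.710.
p = a·p₁ + b·p₂ ≈ (0.267, 0.455, -0.849); φ = arcsin(p_z) ≈ -58.15°, λ = atan2(p_y, p_x) ≈ 59.56°.

≈ 58.2°S, 59.6°E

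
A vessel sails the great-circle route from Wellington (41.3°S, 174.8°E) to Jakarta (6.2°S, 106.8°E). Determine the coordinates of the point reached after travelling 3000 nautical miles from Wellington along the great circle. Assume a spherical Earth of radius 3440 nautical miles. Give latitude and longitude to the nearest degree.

≈ 19°S, 122°E

Convert each endpoint to a unit vector on the sphere (x = cos φ cos λ, y = cos φ sin λ, z = sin φ).
The central angle between the endpoints is δ = arccos(p₁·p₂) ≈ 1.212 rad (69.4°). The total great-circle distance is δ·R ≈ 1.212 × 3440 ≈ 4170 nmi, so the target fraction is f = 3000/4170 ≈ 0.719.
Interpolate at f ≈ 0.719 with slerp weights a = sin((1−f)δ)/sin δ ≈ 0.356, b = sin(fδ)/sin δ ≈ 0.818.
p = a·p₁ + b·p₂ ≈ (-0.501, 0.802, -0.323); φ = arcsin(p_z) ≈ -18.87°, λ = atan2(p_y, p_x) ≈ 122.00°.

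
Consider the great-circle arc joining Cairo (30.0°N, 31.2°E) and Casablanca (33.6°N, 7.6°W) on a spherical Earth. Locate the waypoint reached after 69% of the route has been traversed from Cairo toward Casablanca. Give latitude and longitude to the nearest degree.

The haversine formula gives a central angle δ ≈ 0.576 rad (33.0°) between the endpoints.
Interpolate at f = 0.69 with slerp weights a = sin((1−f)δ)/sin δ ≈ 0.326, b = sin(fδ)/sin δ ≈ 0.711.
p = a·p₁ + b·p₂ ≈ (0.828, 0.068, 0.556); φ = arcsin(p_z) ≈ 33.80°, λ = atan2(p_y, p_x) ≈ 4.69°.

≈ 34°N, 5°E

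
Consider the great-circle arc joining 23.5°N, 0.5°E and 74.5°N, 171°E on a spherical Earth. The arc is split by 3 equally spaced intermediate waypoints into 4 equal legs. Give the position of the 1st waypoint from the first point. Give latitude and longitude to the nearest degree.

From cos δ = sin φ₁ sin φ₂ + cos φ₁ cos φ₂ cos Δλ, the central angle is δ ≈ 1.428 rad (81.8°).
Interpolate at f = 1/4 with slerp weights a = sin((1−f)δ)/sin δ ≈ 0.887, b = sin(fδ)/sin δ ≈ 0.353.
p = a·p₁ + b·p₂ ≈ (0.720, 0.022, 0.694); φ = arcsin(p_z) ≈ 43.93°, λ = atan2(p_y, p_x) ≈ 1.74°.

≈ 44°N, 2°E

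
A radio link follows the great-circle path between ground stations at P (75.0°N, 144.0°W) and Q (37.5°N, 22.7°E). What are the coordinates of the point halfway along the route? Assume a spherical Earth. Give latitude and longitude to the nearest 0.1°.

From cos δ = sin φ₁ sin φ₂ + cos φ₁ cos φ₂ cos Δλ, the central angle is δ ≈ 1.172 rad (67.2°).
Interpolate at f = 1/2 with slerp weights a = sin((1−f)δ)/sin δ ≈ 0.600, b = sin(fδ)/sin δ ≈ 0.600.
p = a·p₁ + b·p₂ ≈ (0.314, 0.092, 0.945); φ = arcsin(p_z) ≈ 70.92°, λ = atan2(p_y, p_x) ≈ 16.42°.

≈ (70.9°N, 16.4°E)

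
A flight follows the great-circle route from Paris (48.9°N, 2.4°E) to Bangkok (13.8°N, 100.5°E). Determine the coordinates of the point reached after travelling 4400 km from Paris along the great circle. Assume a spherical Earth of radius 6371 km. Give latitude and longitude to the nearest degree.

≈ (44°N, 61°E)

Write both endpoints as unit vectors p₁, p₂ with components (cos φ cos λ, cos φ sin λ, sin φ).
The central angle between the endpoints is δ = arccos(p₁·p₂) ≈ 1.481 rad (84.8°). The total great-circle distance is δ·R ≈ 1.481 × 6371 ≈ 9435 km, so the target fraction is f = 4400/9435 ≈ 0.466.
Interpolate at f ≈ 0.466 with slerp weights a = sin((1−f)δ)/sin δ ≈ 0.713, b = sin(fδ)/sin δ ≈ 0.640.
p = a·p₁ + b·p₂ ≈ (0.355, 0.630, 0.690); φ = arcsin(p_z) ≈ 43.64°, λ = atan2(p_y, p_x) ≈ 60.59°.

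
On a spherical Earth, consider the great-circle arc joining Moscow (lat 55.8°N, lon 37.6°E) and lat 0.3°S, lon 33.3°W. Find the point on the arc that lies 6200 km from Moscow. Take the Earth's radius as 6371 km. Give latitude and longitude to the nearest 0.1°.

Write both endpoints as unit vectors p₁, p₂ with components (cos φ cos λ, cos φ sin λ, sin φ).
The central angle between the endpoints is δ = arccos(p₁·p₂) ≈ 1.390 rad (79.7°). The total great-circle distance is δ·R ≈ 1.390 × 6371 ≈ 8857 km, so the target fraction is f = 6200/8857 ≈ 0.700.
Interpolate at f ≈ 0.700 with slerp weights a = sin((1−f)δ)/sin δ ≈ 0.412, b = sin(fδ)/sin δ ≈ 0.840.
p = a·p₁ + b·p₂ ≈ (0.886, -0.320, 0.336); φ = arcsin(p_z) ≈ 19.64°, λ = atan2(p_y, p_x) ≈ -19.87°.

≈ lat 19.6°N, lon 19.9°W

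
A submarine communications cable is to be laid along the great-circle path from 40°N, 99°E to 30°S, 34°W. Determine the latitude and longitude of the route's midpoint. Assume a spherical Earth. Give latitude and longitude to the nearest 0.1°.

≈ 12.3°N, 24.5°E

The haversine formula gives a central angle δ ≈ 2.456 rad (140.7°) between the endpoints.
Interpolate at f = 1/2 with slerp weights a = sin((1−f)δ)/sin δ ≈ 1.487, b = sin(fδ)/sin δ ≈ 1.487.
p = a·p₁ + b·p₂ ≈ (0.889, 0.405, 0.212); φ = arcsin(p_z) ≈ 12.26°, λ = atan2(p_y, p_x) ≈ 24.48°.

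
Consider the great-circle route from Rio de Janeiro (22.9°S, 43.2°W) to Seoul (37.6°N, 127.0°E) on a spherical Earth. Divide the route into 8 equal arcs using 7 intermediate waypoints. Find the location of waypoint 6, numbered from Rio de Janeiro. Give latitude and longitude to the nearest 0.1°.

≈ 63.9°N, 73.9°E

From cos δ = sin φ₁ sin φ₂ + cos φ₁ cos φ₂ cos Δλ, the central angle is δ ≈ 2.846 rad (163.1°).
Interpolate at f = 6/8 with slerp weights a = sin((1−f)δ)/sin δ ≈ 2.241, b = sin(fδ)/sin δ ≈ 2.901.
p = a·p₁ + b·p₂ ≈ (0.122, 0.423, 0.898); φ = arcsin(p_z) ≈ 63.92°, λ = atan2(p_y, p_x) ≈ 73.95°.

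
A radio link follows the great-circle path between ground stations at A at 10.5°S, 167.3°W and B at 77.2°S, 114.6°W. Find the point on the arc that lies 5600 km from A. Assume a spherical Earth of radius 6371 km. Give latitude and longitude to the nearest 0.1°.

≈ 59.4°S, 151.0°W

The haversine formula gives a central angle δ ≈ 1.256 rad (72.0°) between the endpoints. The total great-circle distance is δ·R ≈ 1.256 × 6371 ≈ 8001 km, so the target fraction is f = 5600/8001 ≈ 0.700.
Interpolate at f ≈ 0.700 with slerp weights a = sin((1−f)δ)/sin δ ≈ 0.387, b = sin(fδ)/sin δ ≈ 0.810.
p = a·p₁ + b·p₂ ≈ (-0.446, -0.247, -0.860); φ = arcsin(p_z) ≈ -59.35°, λ = atan2(p_y, p_x) ≈ -151.04°.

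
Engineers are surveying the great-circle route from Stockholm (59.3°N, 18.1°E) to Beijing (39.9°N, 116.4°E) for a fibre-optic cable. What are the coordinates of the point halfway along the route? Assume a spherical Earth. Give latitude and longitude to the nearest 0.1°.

≈ (60.3°N, 80.3°E)

Write both endpoints as unit vectors p₁, p₂ with components (cos φ cos λ, cos φ sin λ, sin φ).
The central angle between the endpoints is δ = arccos(p₁·p₂) ≈ 1.053 rad (60.3°).
Interpolate at f = 1/2 with slerp weights a = sin((1−f)δ)/sin δ ≈ 0.578, b = sin(fδ)/sin δ ≈ 0.578.
p = a·p₁ + b·p₂ ≈ (0.083, 0.489, 0.868); φ = arcsin(p_z) ≈ 60.25°, λ = atan2(p_y, p_x) ≈ 80.33°.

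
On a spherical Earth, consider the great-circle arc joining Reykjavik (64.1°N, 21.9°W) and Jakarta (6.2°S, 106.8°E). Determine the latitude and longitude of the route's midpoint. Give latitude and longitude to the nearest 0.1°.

≈ 44.8°N, 81.5°E

Write both endpoints as unit vectors p₁, p₂ with components (cos φ cos λ, cos φ sin λ, sin φ).
The central angle between the endpoints is δ = arccos(p₁·p₂) ≈ 1.948 rad (111.6°).
Interpolate at f = 1/2 with slerp weights a = sin((1−f)δ)/sin δ ≈ 0.890, b = sin(fδ)/sin δ ≈ 0.890.
p = a·p₁ + b·p₂ ≈ (0.105, 0.702, 0.704); φ = arcsin(p_z) ≈ 44.78°, λ = atan2(p_y, p_x) ≈ 81.50°.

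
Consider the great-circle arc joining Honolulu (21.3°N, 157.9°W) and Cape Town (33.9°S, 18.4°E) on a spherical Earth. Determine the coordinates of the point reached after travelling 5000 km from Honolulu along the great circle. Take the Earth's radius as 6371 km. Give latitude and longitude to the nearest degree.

Write both endpoints as unit vectors p₁, p₂ with components (cos φ cos λ, cos φ sin λ, sin φ).
The central angle between the endpoints is δ = arccos(p₁·p₂) ≈ 2.914 rad (167.0°). The total great-circle distance is δ·R ≈ 2.914 × 6371 ≈ 18568 km, so the target fraction is f = 5000/18568 ≈ 0.269.
Interpolate at f ≈ 0.269 with slerp weights a = sin((1−f)δ)/sin δ ≈ 3.764, b = sin(fδ)/sin δ ≈ 3.138.
p = a·p₁ + b·p₂ ≈ (-0.779, -0.498, -0.383); φ = arcsin(p_z) ≈ -22.49°, λ = atan2(p_y, p_x) ≈ -147.42°.

≈ 22°S, 147°W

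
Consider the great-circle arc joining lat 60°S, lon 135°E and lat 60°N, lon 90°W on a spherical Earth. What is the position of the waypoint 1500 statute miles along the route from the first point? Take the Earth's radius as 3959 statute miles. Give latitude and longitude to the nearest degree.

Write both endpoints as unit vectors p₁, p₂ with components (cos φ cos λ, cos φ sin λ, sin φ).
The central angle between the endpoints is δ = arccos(p₁·p₂) ≈ 2.757 rad (157.9°). The total great-circle distance is δ·R ≈ 2.757 × 3959 ≈ 10913 mi, so the target fraction is f = 1500/10913 ≈ 0.137.
Interpolate at f ≈ 0.137 with slerp weights a = sin((1−f)δ)/sin δ ≈ 1.842, b = sin(fδ)/sin δ ≈ 0.985.
p = a·p₁ + b·p₂ ≈ (-0.651, 0.159, -0.742); φ = arcsin(p_z) ≈ -47.92°, λ = atan2(p_y, p_x) ≈ 166.30°.

≈ lat 48°S, lon 166°E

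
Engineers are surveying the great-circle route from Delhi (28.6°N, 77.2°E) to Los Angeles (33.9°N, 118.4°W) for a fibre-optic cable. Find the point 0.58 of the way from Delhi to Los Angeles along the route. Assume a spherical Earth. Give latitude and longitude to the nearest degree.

≈ 76°N, 172°W

Convert each endpoint to a unit vector on the sphere (x = cos φ cos λ, y = cos φ sin λ, z = sin φ).
The central angle between the endpoints is δ = arccos(p₁·p₂) ≈ 2.021 rad (115.8°).
Interpolate at f = 0.58 with slerp weights a = sin((1−f)δ)/sin δ ≈ 0.833, b = sin(fδ)/sin δ ≈ 1.023.
p = a·p₁ + b·p₂ ≈ (-0.242, -0.034, 0.970); φ = arcsin(p_z) ≈ 75.86°, λ = atan2(p_y, p_x) ≈ -172.07°.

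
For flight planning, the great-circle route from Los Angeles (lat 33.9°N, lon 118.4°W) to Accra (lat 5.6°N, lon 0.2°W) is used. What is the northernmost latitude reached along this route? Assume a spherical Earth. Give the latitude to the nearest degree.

≈ 39°N

The great circle lies in the plane with unit normal n̂ = (p₁ × p₂)/|p₁ × p₂|.
Here n̂_z ≈ +0.773; the vertex latitude is φ_max = arccos|n̂_z| ≈ 39.4°.
Check via Clairaut: cos φ_max = |cos φ₁| · sin C = cos(33.9°)·sin(68.6°) ≈ 0.773, again giving ≈ 39.4°.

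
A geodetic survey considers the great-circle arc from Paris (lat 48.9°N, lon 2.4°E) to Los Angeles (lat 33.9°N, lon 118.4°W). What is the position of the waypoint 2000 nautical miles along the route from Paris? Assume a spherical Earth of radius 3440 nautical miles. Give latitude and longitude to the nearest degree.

≈ lat 62°N, lon 54°W

Convert each endpoint to a unit vector on the sphere (x = cos φ cos λ, y = cos φ sin λ, z = sin φ).
The central angle between the endpoints is δ = arccos(p₁·p₂) ≈ 1.429 rad (81.9°). The total great-circle distance is δ·R ≈ 1.429 × 3440 ≈ 4917 nmi, so the target fraction is f = 2000/4917 ≈ 0.407.
Interpolate at f ≈ 0.407 with slerp weights a = sin((1−f)δ)/sin δ ≈ 0.758, b = sin(fδ)/sin δ ≈ 0.555.
p = a·p₁ + b·p₂ ≈ (0.279, -0.384, 0.880); φ = arcsin(p_z) ≈ 61.67°, λ = atan2(p_y, p_x) ≈ -54.05°.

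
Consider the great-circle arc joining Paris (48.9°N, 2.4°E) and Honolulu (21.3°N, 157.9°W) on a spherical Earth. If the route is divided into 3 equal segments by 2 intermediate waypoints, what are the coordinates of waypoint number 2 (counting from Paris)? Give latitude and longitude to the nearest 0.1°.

≈ (55.6°N, 143.9°W)

Convert each endpoint to a unit vector on the sphere (x = cos φ cos λ, y = cos φ sin λ, z = sin φ).
The central angle between the endpoints is δ = arccos(p₁·p₂) ≈ 1.879 rad (107.6°).
Interpolate at f = 2/3 with slerp weights a = sin((1−f)δ)/sin δ ≈ 0.615, b = sin(fδ)/sin δ ≈ 0.997.
p = a·p₁ + b·p₂ ≈ (-0.456, -0.332, 0.825); φ = arcsin(p_z) ≈ 55.63°, λ = atan2(p_y, p_x) ≈ -143.93°.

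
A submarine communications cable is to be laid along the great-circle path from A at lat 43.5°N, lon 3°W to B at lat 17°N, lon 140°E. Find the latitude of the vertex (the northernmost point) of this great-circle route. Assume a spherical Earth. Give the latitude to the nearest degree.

≈ 64°N

The great circle lies in the plane with unit normal n̂ = (p₁ × p₂)/|p₁ × p₂|.
Here n̂_z ≈ +0.446; the vertex latitude is φ_max = arccos|n̂_z| ≈ 63.5°.
Check via Clairaut: cos φ_max = |cos φ₁| · sin C = cos(43.5°)·sin(38.0°) ≈ 0.446, again giving ≈ 63.5°.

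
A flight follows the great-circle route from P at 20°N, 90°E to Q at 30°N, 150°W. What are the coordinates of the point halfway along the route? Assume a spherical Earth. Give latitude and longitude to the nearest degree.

≈ 43°N, 146°E

The haversine formula gives a central angle δ ≈ 1.809 rad (103.6°) between the endpoints.
Interpolate at f = 1/2 with slerp weights a = sin((1−f)δ)/sin δ ≈ 0.809, b = sin(fδ)/sin δ ≈ 0.809.
p = a·p₁ + b·p₂ ≈ (-0.607, 0.410, 0.681); φ = arcsin(p_z) ≈ 42.93°, λ = atan2(p_y, p_x) ≈ 145.96°.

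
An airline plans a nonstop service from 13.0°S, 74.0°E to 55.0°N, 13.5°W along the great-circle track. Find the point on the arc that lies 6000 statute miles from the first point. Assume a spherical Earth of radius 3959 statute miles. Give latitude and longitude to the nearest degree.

From cos δ = sin φ₁ sin φ₂ + cos φ₁ cos φ₂ cos Δλ, the central angle is δ ≈ 1.731 rad (99.2°). The total great-circle distance is δ·R ≈ 1.731 × 3959 ≈ 6855 mi, so the target fraction is f = 6000/6855 ≈ 0.875.
Interpolate at f ≈ 0.875 with slerp weights a = sin((1−f)δ)/sin δ ≈ 0.217, b = sin(fδ)/sin δ ≈ 1.011.
p = a·p₁ + b·p₂ ≈ (0.622, 0.068, 0.780); φ = arcsin(p_z) ≈ 51.24°, λ = atan2(p_y, p_x) ≈ 6.21°.

≈ 51°N, 6°E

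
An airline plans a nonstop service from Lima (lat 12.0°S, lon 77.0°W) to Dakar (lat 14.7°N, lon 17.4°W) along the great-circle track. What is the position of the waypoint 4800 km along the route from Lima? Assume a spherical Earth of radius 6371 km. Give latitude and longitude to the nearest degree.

From cos δ = sin φ₁ sin φ₂ + cos φ₁ cos φ₂ cos Δλ, the central angle is δ ≈ 1.131 rad (64.8°). The total great-circle distance is δ·R ≈ 1.131 × 6371 ≈ 7204 km, so the target fraction is f = 4800/7204 ≈ 0.666.
Interpolate at f ≈ 0.666 with slerp weights a = sin((1−f)δ)/sin δ ≈ 0.407, b = sin(fδ)/sin δ ≈ 0.756.
p = a·p₁ + b·p₂ ≈ (0.788, -0.607, 0.107); φ = arcsin(p_z) ≈ 6.16°, λ = atan2(p_y, p_x) ≈ -37.61°.

≈ lat 6°N, lon 38°W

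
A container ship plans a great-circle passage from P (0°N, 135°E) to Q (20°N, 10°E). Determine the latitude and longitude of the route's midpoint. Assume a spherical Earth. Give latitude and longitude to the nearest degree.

From cos δ = sin φ₁ sin φ₂ + cos φ₁ cos φ₂ cos Δλ, the central angle is δ ≈ 2.140 rad (122.6°).
Interpolate at f = 1/2 with slerp weights a = sin((1−f)δ)/sin δ ≈ 1.041, b = sin(fδ)/sin δ ≈ 1.041.
p = a·p₁ + b·p₂ ≈ (0.227, 0.906, 0.356); φ = arcsin(p_z) ≈ 20.87°, λ = atan2(p_y, p_x) ≈ 75.92°.

≈ (21°N, 76°E)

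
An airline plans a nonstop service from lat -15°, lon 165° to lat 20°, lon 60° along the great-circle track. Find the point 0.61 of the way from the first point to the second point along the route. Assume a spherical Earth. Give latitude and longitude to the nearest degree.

Write both endpoints as unit vectors p₁, p₂ with components (cos φ cos λ, cos φ sin λ, sin φ).
The central angle between the endpoints is δ = arccos(p₁·p₂) ≈ 1.900 rad (108.9°).
Interpolate at f = 0.61 with slerp weights a = sin((1−f)δ)/sin δ ≈ 0.713, b = sin(fδ)/sin δ ≈ 0.969.
p = a·p₁ + b·p₂ ≈ (-0.211, 0.967, 0.147); φ = arcsin(p_z) ≈ 8.43°, λ = atan2(p_y, p_x) ≈ 102.29°.

≈ lat 8°, lon 102°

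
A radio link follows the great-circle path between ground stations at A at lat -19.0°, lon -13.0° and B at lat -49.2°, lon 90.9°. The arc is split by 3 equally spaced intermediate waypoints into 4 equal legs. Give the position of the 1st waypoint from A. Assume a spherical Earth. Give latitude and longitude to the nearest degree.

Convert each endpoint to a unit vector on the sphere (x = cos φ cos λ, y = cos φ sin λ, z = sin φ).
The central angle between the endpoints is δ = arccos(p₁·p₂) ≈ 1.473 rad (84.4°).
Interpolate at f = 1/4 with slerp weights a = sin((1−f)δ)/sin δ ≈ 0.898, b = sin(fδ)/sin δ ≈ 0.362.
p = a·p₁ + b·p₂ ≈ (0.823, 0.045, -0.566); φ = arcsin(p_z) ≈ -34.47°, λ = atan2(p_y, p_x) ≈ 3.15°.

≈ lat -34°, lon 3°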